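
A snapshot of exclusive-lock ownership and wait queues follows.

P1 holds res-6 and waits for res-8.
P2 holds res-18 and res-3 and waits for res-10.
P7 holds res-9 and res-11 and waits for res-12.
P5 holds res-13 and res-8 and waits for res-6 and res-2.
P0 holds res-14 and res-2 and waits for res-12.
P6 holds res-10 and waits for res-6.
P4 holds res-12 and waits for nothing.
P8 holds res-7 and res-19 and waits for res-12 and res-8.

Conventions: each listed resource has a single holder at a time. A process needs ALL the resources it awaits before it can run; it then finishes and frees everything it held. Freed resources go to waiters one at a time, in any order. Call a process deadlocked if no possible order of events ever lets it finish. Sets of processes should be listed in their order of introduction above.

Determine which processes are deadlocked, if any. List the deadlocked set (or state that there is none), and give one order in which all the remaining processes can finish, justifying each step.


Deadlocked: P1, P2, P5, P6 and P8.
Key observation: the waits loop around P1 -> P5 -> P1 with no way out; P2, P6 and P8 wait into the deadlock from upstream.
The rest can finish in the order P4, P7, P0.
Check, step by step:
  P4 waits on nothing -> runs at once and releases res-12
  P7: everything it awaited (res-12) is free; runs, freeing res-9 and res-11
  P0: everything it awaited (res-12) is free; runs, freeing res-14 and res-2


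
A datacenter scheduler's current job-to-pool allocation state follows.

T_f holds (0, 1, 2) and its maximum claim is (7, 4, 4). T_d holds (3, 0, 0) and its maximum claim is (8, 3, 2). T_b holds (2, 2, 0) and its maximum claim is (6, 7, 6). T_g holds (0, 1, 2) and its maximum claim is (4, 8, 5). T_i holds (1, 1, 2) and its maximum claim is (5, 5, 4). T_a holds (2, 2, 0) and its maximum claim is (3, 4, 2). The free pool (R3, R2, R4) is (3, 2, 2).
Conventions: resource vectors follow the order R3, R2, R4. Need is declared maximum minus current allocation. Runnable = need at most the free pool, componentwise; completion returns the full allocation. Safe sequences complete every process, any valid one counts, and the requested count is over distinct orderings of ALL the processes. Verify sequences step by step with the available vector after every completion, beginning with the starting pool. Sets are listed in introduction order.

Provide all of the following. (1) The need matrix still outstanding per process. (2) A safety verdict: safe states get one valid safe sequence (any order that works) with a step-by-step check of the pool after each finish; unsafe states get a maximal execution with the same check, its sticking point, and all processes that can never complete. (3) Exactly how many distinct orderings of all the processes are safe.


(1) Outstanding need per process (order R3, R2, R4):
  T_f: (7, 3, 2)
  T_d: (5, 3, 2)
  T_b: (4, 5, 6)
  T_g: (4, 7, 3)
  T_i: (4, 4, 2)
  T_a: (1, 2, 2)
(2) The state is SAFE; one workable sequence: T_a, T_d, T_i, T_f, T_b, T_g.
Key observation: the first exact fit in this order is T_a — it needs (1, 2, 2) with (3, 2, 2) free, meeting a requested resource to the last unit.
Verifying each step:
  pool = (3, 2, 2)
  run T_a (needs (1, 2, 2), free (3, 2, 2)); after release of (2, 2, 0) the pool is (5, 4, 2)
  run T_d (needs (5, 3, 2), free (5, 4, 2)); after release of (3, 0, 0) the pool is (8, 4, 2)
  run T_i (needs (4, 4, 2), free (8, 4, 2)); after release of (1, 1, 2) the pool is (9, 5, 4)
  run T_f (needs (7, 3, 2), free (9, 5, 4)); after release of (0, 1, 2) the pool is (9, 6, 6)
  run T_b (needs (4, 5, 6), free (9, 6, 6)); after release of (2, 2, 0) the pool is (11, 8, 6)
  run T_g (needs (4, 7, 3), free (11, 8, 6)); after release of (0, 1, 2) the pool is (11, 9, 8)
(3) Precisely 3 of the possible complete orderings are safe sequences.


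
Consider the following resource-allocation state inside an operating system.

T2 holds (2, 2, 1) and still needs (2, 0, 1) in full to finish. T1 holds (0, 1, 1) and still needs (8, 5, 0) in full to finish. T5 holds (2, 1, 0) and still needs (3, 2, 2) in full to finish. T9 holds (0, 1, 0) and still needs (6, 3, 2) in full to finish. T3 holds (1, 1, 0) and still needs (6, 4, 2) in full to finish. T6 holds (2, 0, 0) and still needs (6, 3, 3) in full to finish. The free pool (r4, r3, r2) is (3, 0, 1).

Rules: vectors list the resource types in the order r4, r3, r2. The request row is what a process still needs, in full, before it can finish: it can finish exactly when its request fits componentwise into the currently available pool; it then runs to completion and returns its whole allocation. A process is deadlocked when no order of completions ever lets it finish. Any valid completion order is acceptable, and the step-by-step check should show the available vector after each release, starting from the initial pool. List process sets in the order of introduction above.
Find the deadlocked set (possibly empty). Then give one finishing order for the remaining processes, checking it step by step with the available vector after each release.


Nothing here is deadlocked.
Key observation: T2 leads a chain of completions in which each release enables another process.
The rest can finish in the order T2, T5, T9, T3, T1, T6. Verifying each step:
  pool = (3, 0, 1)
  T2: need (2, 0, 1) fits (3, 0, 1); releases (2, 2, 1), pool now (5, 2, 2)
  T5: need (3, 2, 2) fits (5, 2, 2); releases (2, 1, 0), pool now (7, 3, 2)
  T9: need (6, 3, 2) fits (7, 3, 2); releases (0, 1, 0), pool now (7, 4, 2)
  T3: need (6, 4, 2) fits (7, 4, 2); releases (1, 1, 0), pool now (8, 5, 2)
  T1: need (8, 5, 0) fits (8, 5, 2); releases (0, 1, 1), pool now (8, 6, 3)
  T6: need (6, 3, 3) fits (8, 6, 3); releases (2, 0, 0), pool now (10, 6, 3)


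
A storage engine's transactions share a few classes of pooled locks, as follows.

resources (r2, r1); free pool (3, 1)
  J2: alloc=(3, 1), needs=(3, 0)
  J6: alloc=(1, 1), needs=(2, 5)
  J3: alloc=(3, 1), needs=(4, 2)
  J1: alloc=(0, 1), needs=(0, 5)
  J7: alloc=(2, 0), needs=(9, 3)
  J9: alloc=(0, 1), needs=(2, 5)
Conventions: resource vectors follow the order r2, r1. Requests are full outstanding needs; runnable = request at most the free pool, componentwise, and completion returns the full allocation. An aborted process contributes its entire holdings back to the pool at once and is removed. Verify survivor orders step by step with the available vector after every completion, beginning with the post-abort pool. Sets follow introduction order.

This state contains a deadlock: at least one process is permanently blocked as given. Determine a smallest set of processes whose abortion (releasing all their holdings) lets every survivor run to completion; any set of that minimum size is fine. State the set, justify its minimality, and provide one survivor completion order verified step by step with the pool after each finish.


Minimum abort set: J1 and J9.
Key observation: J6 could never have finished before the abort; with (0, 2) returned by J1 and J9, it fits at step 3.
Why nothing smaller works — every single abort fails: J2 alone leaves J6 blocked (short on r1); J6 alone leaves J1 blocked (short on r1); J3 alone leaves J6 blocked (short on r1); J1 alone leaves J6 blocked (short on r1); J7 alone leaves J6 blocked (short on r1); J9 alone leaves J6 blocked (short on r1).
One survivor order: J2, J3, J6, J7. Verifying each step (post-abort pool first):
  pool = (3, 3)
  J2 needs (3, 0) <= (3, 3) -> finishes; pool += (3, 1) = (6, 4)
  J3 needs (4, 2) <= (6, 4) -> finishes; pool += (3, 1) = (9, 5)
  J6 needs (2, 5) <= (9, 5) -> finishes; pool += (1, 1) = (10, 6)
  J7 needs (9, 3) <= (10, 6) -> finishes; pool += (2, 0) = (12, 6)


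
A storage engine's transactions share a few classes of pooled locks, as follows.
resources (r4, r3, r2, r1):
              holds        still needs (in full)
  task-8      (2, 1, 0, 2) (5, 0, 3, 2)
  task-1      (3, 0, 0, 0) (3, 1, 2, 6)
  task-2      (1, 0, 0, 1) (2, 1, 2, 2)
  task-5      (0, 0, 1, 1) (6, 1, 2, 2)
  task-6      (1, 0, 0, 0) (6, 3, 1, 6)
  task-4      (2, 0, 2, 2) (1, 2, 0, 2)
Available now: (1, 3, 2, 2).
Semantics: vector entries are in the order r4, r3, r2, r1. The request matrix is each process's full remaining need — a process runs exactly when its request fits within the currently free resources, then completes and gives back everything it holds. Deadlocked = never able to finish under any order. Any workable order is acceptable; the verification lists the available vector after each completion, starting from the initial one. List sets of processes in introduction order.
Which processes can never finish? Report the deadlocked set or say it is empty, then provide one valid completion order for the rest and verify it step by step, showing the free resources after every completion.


The deadlocked set is task-8, task-1, task-5 and task-6.
Key observation: after task-4, task-2 the pool peaks at (4, 3, 4, 5), and each blocked process is short somewhere: task-8 on r4; task-1 on r1; task-5 on r4; task-6 on r4, r1.
A valid finishing order for the others: task-4, task-2. Walking it through:
  pool = (1, 3, 2, 2)
  task-4: need (1, 2, 0, 2) fits (1, 3, 2, 2); releases (2, 0, 2, 2), pool now (3, 3, 4, 4)
  task-2: need (2, 1, 2, 2) fits (3, 3, 4, 4); releases (1, 0, 0, 1), pool now (4, 3, 4, 5)
None of the blocked processes ever fits:
  task-8 cannot run: need (5, 0, 3, 2) vs free (4, 3, 4, 5) (insufficient r4)
  task-1 cannot run: need (3, 1, 2, 6) vs free (4, 3, 4, 5) (insufficient r1)
  task-5 cannot run: need (6, 1, 2, 2) vs free (4, 3, 4, 5) (insufficient r4)
  task-6 cannot run: need (6, 3, 1, 6) vs free (4, 3, 4, 5) (insufficient r4 and r1)


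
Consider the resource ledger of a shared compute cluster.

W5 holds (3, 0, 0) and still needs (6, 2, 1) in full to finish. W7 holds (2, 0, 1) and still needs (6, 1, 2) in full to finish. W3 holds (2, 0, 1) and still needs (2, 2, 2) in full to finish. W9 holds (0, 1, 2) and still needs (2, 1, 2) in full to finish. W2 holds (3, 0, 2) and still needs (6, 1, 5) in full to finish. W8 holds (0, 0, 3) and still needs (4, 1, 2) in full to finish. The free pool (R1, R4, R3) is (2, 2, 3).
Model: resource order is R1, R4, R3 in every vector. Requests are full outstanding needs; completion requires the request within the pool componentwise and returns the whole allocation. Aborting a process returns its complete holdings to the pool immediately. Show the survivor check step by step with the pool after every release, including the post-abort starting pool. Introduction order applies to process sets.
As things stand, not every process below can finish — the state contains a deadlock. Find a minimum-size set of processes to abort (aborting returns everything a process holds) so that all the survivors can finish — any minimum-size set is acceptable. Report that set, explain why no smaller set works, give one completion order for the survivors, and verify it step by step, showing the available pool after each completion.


Minimum abort set: W2.
Key observation: the returned (3, 0, 2) from W2 is what brings W7 — unrunnable before, under any order — into play at step 3.
No smaller set exists: with zero aborts the deadlock remains.
One survivor order: W9, W3, W7, W5, W8. Check, step by step (post-abort pool first):
  pool = (5, 2, 5)
  W9 needs (2, 1, 2) <= (5, 2, 5) -> finishes; pool += (0, 1, 2) = (5, 3, 7)
  W3 needs (2, 2, 2) <= (5, 3, 7) -> finishes; pool += (2, 0, 1) = (7, 3, 8)
  W7 needs (6, 1, 2) <= (7, 3, 8) -> finishes; pool += (2, 0, 1) = (9, 3, 9)
  W5 needs (6, 2, 1) <= (9, 3, 9) -> finishes; pool += (3, 0, 0) = (12, 3, 9)
  W8 needs (4, 1, 2) <= (12, 3, 9) -> finishes; pool += (0, 0, 3) = (12, 3, 12)


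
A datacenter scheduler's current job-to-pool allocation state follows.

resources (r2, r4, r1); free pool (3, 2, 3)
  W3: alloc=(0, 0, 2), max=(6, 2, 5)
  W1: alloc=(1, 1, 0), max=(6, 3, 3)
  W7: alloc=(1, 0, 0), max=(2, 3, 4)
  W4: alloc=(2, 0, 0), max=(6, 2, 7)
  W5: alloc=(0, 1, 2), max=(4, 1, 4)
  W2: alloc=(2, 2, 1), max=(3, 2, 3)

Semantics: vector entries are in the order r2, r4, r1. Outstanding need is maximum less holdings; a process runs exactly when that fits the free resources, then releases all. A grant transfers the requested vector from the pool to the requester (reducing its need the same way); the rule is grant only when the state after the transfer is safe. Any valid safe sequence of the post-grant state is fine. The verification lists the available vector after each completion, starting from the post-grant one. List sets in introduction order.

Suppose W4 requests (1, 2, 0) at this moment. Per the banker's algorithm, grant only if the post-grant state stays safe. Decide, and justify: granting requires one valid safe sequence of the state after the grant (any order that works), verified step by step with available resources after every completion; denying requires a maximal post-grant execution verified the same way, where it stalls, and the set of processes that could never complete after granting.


GRANT. The post-grant state is safe; one safe sequence: W2, W5, W7, W1, W3, W4.
Key observation: (2, 0, 3) free after granting still covers W2 first, and each release covers the next.
Step-by-step check of the post-grant state:
  pool = (2, 0, 3)
  W2: need (1, 0, 2) fits (2, 0, 3); releases (2, 2, 1), pool now (4, 2, 4)
  W5: need (4, 0, 2) fits (4, 2, 4); releases (0, 1, 2), pool now (4, 3, 6)
  W7: need (1, 3, 4) fits (4, 3, 6); releases (1, 0, 0), pool now (5, 3, 6)
  W1: need (5, 2, 3) fits (5, 3, 6); releases (1, 1, 0), pool now (6, 4, 6)
  W3: need (6, 2, 3) fits (6, 4, 6); releases (0, 0, 2), pool now (6, 4, 8)
  W4: need (3, 0, 7) fits (6, 4, 8); releases (3, 2, 0), pool now (9, 6, 8)


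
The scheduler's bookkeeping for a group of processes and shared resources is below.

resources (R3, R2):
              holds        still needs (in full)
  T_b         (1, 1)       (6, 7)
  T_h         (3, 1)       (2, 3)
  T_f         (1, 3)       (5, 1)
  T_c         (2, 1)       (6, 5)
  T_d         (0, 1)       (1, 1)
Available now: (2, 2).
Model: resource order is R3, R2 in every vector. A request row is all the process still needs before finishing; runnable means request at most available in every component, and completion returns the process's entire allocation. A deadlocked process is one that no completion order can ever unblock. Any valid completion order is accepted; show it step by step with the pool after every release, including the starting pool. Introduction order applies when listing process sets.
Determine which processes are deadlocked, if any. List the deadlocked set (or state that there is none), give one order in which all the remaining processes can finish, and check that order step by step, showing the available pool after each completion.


The deadlocked set is empty.
Key observation: starting with T_d, each completion frees enough for the next — no one is permanently blocked.
One completion order for the rest: T_d, T_h, T_f, T_b, T_c. Walking it through:
  pool = (2, 2)
  run T_d (needs (1, 1), free (2, 2)); after release of (0, 1) the pool is (2, 3)
  run T_h (needs (2, 3), free (2, 3)); after release of (3, 1) the pool is (5, 4)
  run T_f (needs (5, 1), free (5, 4)); after release of (1, 3) the pool is (6, 7)
  run T_b (needs (6, 7), free (6, 7)); after release of (1, 1) the pool is (7, 8)
  run T_c (needs (6, 5), free (7, 8)); after release of (2, 1) the pool is (9, 9)


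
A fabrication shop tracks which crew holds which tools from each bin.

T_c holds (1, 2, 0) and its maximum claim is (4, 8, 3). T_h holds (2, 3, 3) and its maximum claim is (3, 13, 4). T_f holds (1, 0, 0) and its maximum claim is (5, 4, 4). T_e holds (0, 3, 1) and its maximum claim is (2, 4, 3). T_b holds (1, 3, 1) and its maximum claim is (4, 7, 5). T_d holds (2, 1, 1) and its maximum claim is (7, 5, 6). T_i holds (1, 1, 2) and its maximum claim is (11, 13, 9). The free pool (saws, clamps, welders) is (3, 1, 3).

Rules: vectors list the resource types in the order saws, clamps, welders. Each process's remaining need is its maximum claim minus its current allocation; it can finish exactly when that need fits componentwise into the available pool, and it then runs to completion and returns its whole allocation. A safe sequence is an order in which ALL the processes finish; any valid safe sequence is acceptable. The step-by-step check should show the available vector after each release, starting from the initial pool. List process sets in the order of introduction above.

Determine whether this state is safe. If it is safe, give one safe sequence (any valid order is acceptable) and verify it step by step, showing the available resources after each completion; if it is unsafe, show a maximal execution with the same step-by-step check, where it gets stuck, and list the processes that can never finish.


SAFE, for example via the order T_e, T_b, T_f, T_d, T_c, T_h, T_i.
Key observation: reading the order forward, T_e is the first process whose need (2, 1, 2) meets the free pool (3, 1, 3) exactly on a resource it requests.
Verifying each step:
  pool = (3, 1, 3)
  T_e needs (2, 1, 2) <= (3, 1, 3) -> finishes; pool += (0, 3, 1) = (3, 4, 4)
  T_b needs (3, 4, 4) <= (3, 4, 4) -> finishes; pool += (1, 3, 1) = (4, 7, 5)
  T_f needs (4, 4, 4) <= (4, 7, 5) -> finishes; pool += (1, 0, 0) = (5, 7, 5)
  T_d needs (5, 4, 5) <= (5, 7, 5) -> finishes; pool += (2, 1, 1) = (7, 8, 6)
  T_c needs (3, 6, 3) <= (7, 8, 6) -> finishes; pool += (1, 2, 0) = (8, 10, 6)
  T_h needs (1, 10, 1) <= (8, 10, 6) -> finishes; pool += (2, 3, 3) = (10, 13, 9)
  T_i needs (10, 12, 7) <= (10, 13, 9) -> finishes; pool += (1, 1, 2) = (11, 14, 11)


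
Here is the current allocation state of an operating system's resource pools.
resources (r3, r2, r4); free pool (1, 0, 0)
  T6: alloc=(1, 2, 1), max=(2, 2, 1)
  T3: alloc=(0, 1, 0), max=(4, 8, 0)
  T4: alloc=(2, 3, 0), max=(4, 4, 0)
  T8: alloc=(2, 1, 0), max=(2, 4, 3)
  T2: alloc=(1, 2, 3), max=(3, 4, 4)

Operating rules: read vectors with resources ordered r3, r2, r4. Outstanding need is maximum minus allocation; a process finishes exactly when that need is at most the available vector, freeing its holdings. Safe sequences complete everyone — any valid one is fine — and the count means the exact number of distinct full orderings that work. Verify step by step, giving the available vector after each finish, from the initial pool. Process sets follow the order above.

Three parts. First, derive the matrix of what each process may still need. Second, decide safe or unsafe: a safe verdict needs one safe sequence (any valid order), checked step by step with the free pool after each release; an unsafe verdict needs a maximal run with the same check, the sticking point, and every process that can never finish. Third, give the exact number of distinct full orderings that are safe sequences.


(1) Remaining need (order r3, r2, r4):
  T6: (1, 0, 0)
  T3: (4, 7, 0)
  T4: (2, 1, 0)
  T8: (0, 3, 3)
  T2: (2, 2, 1)
(2) The state is SAFE; one workable sequence: T6, T4, T2, T3, T8.
Key observation: the first exact fit in this order is T6 — it needs (1, 0, 0) with (1, 0, 0) free, meeting a requested resource to the last unit.
Step-by-step check:
  pool = (1, 0, 0)
  T6: need (1, 0, 0) fits (1, 0, 0); releases (1, 2, 1), pool now (2, 2, 1)
  T4: need (2, 1, 0) fits (2, 2, 1); releases (2, 3, 0), pool now (4, 5, 1)
  T2: need (2, 2, 1) fits (4, 5, 1); releases (1, 2, 3), pool now (5, 7, 4)
  T3: need (4, 7, 0) fits (5, 7, 4); releases (0, 1, 0), pool now (5, 8, 4)
  T8: need (0, 3, 3) fits (5, 8, 4); releases (2, 1, 0), pool now (7, 9, 4)
(3) Exactly 5 of the possible complete orderings are safe sequences.


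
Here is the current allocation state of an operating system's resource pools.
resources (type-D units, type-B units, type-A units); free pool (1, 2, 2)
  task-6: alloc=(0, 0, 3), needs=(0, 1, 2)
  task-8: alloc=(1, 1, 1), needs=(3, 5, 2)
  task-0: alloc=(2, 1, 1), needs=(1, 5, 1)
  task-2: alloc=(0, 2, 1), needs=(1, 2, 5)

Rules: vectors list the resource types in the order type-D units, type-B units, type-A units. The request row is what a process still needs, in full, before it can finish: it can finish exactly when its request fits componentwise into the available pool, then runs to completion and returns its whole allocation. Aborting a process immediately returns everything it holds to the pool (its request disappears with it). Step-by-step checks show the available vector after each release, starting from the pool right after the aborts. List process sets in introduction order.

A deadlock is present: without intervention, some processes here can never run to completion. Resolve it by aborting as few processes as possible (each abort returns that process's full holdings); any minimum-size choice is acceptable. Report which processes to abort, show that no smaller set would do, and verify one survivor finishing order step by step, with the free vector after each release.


Minimum abort set: task-0.
Key observation: task-8 was stuck for good until task-0 gave back (2, 1, 1); in the order shown it finishes at step 3.
Why nothing smaller works: aborting no one leaves the state deadlocked as given.
Survivors finish in the order: task-6, task-2, task-8. Verifying each step (pool after the aborts first):
  pool = (3, 3, 3)
  task-6: need (0, 1, 2) fits (3, 3, 3); releases (0, 0, 3), pool now (3, 3, 6)
  task-2: need (1, 2, 5) fits (3, 3, 6); releases (0, 2, 1), pool now (3, 5, 7)
  task-8: need (3, 5, 2) fits (3, 5, 7); releases (1, 1, 1), pool now (4, 6, 8)


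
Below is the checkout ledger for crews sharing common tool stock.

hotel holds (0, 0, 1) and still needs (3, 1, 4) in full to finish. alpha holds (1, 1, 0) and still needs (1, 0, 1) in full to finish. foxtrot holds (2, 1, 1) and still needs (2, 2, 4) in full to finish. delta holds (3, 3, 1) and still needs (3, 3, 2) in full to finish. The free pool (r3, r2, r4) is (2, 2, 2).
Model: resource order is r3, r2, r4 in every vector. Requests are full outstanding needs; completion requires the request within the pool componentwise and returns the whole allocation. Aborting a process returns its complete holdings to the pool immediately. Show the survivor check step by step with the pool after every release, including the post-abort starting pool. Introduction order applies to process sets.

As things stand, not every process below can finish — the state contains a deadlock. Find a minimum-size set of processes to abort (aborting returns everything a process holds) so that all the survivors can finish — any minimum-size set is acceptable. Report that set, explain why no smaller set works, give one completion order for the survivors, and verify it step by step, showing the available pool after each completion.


The answer: abort foxtrot.
Key observation: before aborting foxtrot, hotel was permanently blocked — no order could ever run it; afterwards it completes at step 3.
Why nothing smaller works: aborting no one leaves the state deadlocked as given.
The survivors complete as delta, alpha, hotel. Check, step by step (starting from the post-abort pool):
  pool = (4, 3, 3)
  run delta (needs (3, 3, 2), free (4, 3, 3)); after release of (3, 3, 1) the pool is (7, 6, 4)
  run alpha (needs (1, 0, 1), free (7, 6, 4)); after release of (1, 1, 0) the pool is (8, 7, 4)
  run hotel (needs (3, 1, 4), free (8, 7, 4)); after release of (0, 0, 1) the pool is (8, 7, 5)


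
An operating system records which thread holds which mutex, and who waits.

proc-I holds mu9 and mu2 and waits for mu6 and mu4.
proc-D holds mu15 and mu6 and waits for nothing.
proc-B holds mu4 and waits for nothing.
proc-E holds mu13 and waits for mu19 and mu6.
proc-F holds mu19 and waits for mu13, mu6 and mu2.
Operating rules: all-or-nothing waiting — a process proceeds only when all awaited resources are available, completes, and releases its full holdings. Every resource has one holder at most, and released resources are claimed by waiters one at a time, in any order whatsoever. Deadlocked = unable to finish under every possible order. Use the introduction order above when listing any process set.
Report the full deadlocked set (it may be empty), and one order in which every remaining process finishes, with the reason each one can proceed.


Deadlocked set: proc-E and proc-F.
Key observation: proc-E -> proc-F -> proc-E is a circular wait — nothing in it can go first; no other process is dragged down with it.
One completion order for the rest: proc-B, proc-D, proc-I.
Check, step by step:
  run proc-B (it waits on nothing); releases mu4
  run proc-D (it waits on nothing); releases mu15 and mu6
  proc-I: everything it awaited (mu6 and mu4) is free; runs, freeing mu9 and mu2


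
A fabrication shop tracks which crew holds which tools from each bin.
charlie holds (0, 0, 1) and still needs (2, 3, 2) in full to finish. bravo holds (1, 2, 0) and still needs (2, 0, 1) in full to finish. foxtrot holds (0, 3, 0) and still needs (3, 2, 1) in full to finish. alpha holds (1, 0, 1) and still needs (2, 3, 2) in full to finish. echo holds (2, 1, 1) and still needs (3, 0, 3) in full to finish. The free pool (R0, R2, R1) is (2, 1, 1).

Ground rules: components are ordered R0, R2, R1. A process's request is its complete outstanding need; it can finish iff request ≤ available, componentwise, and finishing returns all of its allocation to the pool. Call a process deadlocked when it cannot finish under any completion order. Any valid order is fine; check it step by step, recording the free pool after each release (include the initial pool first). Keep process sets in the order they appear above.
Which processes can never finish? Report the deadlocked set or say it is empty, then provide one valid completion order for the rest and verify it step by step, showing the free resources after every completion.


The deadlocked set is charlie, alpha and echo.
Key observation: after bravo, foxtrot complete, (3, 6, 1) is the best the pool ever gets, yet each leftover process wants more R1.
A valid finishing order for the others: bravo, foxtrot. Check, step by step:
  pool = (2, 1, 1)
  run bravo (needs (2, 0, 1), free (2, 1, 1)); after release of (1, 2, 0) the pool is (3, 3, 1)
  run foxtrot (needs (3, 2, 1), free (3, 3, 1)); after release of (0, 3, 0) the pool is (3, 6, 1)
None of the blocked processes ever fits:
  charlie cannot run: need (2, 3, 2) vs free (3, 6, 1) (insufficient R1)
  alpha cannot run: need (2, 3, 2) vs free (3, 6, 1) (insufficient R1)
  echo cannot run: need (3, 0, 3) vs free (3, 6, 1) (insufficient R1)


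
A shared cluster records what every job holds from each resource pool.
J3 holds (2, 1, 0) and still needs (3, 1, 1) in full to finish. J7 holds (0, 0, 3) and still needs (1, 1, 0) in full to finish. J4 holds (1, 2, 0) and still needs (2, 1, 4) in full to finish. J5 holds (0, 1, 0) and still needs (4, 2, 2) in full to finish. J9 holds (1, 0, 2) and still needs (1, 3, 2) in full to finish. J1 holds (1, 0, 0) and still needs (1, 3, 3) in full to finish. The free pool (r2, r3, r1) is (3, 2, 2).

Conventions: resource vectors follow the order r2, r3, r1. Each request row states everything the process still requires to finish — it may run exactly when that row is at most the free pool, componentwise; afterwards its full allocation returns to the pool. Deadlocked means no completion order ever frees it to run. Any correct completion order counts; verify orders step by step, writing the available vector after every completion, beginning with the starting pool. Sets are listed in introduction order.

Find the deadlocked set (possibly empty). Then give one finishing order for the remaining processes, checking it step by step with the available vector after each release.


The deadlocked set is empty.
Key observation: beginning at J3, releases accumulate fast enough that every process eventually fits.
A valid finishing order for the others: J3, J9, J1, J5, J4, J7. Walking it through:
  pool = (3, 2, 2)
  run J3 (needs (3, 1, 1), free (3, 2, 2)); after release of (2, 1, 0) the pool is (5, 3, 2)
  run J9 (needs (1, 3, 2), free (5, 3, 2)); after release of (1, 0, 2) the pool is (6, 3, 4)
  run J1 (needs (1, 3, 3), free (6, 3, 4)); after release of (1, 0, 0) the pool is (7, 3, 4)
  run J5 (needs (4, 2, 2), free (7, 3, 4)); after release of (0, 1, 0) the pool is (7, 4, 4)
  run J4 (needs (2, 1, 4), free (7, 4, 4)); after release of (1, 2, 0) the pool is (8, 6, 4)
  run J7 (needs (1, 1, 0), free (8, 6, 4)); after release of (0, 0, 3) the pool is (8, 6, 7)


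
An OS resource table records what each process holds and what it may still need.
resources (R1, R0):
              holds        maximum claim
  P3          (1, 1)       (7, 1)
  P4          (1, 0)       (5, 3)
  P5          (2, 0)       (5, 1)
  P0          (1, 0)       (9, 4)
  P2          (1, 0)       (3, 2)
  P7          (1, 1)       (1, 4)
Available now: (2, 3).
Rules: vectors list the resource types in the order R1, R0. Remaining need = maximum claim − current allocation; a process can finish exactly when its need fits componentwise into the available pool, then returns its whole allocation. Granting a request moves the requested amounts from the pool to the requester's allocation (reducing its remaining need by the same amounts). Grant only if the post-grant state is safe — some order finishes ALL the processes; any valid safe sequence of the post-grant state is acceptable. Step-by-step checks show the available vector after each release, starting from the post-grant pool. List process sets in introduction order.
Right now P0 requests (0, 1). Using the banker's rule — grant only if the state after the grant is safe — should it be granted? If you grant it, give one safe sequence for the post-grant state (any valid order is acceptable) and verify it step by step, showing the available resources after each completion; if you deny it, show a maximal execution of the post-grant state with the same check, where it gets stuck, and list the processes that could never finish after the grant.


DENY — the pretend-granted state is unsafe.
Key observation: after P2, P5 the pool peaks at (5, 2), and each blocked process is short somewhere: P3 on R1; P4 on R0; P0 on R1, R0; P7 on R0.
On the post-grant state, P2, P5 is a maximal run — nothing extends it. Check, step by step:
  pool = (2, 2)
  P2: need (2, 2) fits (2, 2); releases (1, 0), pool now (3, 2)
  P5: need (3, 1) fits (3, 2); releases (2, 0), pool now (5, 2)
  P3 cannot run: need (6, 0) vs free (5, 2) (insufficient R1)
  P4 cannot run: need (4, 3) vs free (5, 2) (insufficient R0)
  P0 cannot run: need (8, 3) vs free (5, 2) (insufficient R1 and R0)
  P7 cannot run: need (0, 3) vs free (5, 2) (insufficient R0)
Had the request been granted, P3, P4, P0 and P7 could never finish.


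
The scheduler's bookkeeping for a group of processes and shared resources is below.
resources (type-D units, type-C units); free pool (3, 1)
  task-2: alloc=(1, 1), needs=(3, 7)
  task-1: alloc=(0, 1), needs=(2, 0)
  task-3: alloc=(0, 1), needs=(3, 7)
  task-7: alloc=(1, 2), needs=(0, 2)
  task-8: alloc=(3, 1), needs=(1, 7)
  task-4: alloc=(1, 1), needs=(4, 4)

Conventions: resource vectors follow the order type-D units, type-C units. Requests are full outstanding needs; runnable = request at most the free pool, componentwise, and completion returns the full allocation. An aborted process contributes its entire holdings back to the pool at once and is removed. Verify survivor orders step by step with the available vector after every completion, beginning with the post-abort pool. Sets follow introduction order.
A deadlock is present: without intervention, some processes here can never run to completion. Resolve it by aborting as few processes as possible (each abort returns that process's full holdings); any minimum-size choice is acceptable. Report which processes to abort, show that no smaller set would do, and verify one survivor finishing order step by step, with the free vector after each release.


Abort task-3 and task-8.
Key observation: task-2 could never have finished before the abort; with (3, 2) returned by task-3 and task-8, it fits at step 4.
Why nothing smaller works — every single abort fails: task-2 alone leaves task-3 blocked (short on type-C units); task-1 alone leaves task-2 blocked (short on type-C units); task-3 alone leaves task-2 blocked (short on type-C units); task-7 alone leaves task-2 blocked (short on type-C units); task-8 alone leaves task-2 blocked (short on type-C units); task-4 alone leaves task-2 blocked (short on type-C units).
One survivor order: task-1, task-4, task-7, task-2. Check, step by step (post-abort pool first):
  pool = (6, 3)
  run task-1 (needs (2, 0), free (6, 3)); after release of (0, 1) the pool is (6, 4)
  run task-4 (needs (4, 4), free (6, 4)); after release of (1, 1) the pool is (7, 5)
  run task-7 (needs (0, 2), free (7, 5)); after release of (1, 2) the pool is (8, 7)
  run task-2 (needs (3, 7), free (8, 7)); after release of (1, 1) the pool is (9, 8)


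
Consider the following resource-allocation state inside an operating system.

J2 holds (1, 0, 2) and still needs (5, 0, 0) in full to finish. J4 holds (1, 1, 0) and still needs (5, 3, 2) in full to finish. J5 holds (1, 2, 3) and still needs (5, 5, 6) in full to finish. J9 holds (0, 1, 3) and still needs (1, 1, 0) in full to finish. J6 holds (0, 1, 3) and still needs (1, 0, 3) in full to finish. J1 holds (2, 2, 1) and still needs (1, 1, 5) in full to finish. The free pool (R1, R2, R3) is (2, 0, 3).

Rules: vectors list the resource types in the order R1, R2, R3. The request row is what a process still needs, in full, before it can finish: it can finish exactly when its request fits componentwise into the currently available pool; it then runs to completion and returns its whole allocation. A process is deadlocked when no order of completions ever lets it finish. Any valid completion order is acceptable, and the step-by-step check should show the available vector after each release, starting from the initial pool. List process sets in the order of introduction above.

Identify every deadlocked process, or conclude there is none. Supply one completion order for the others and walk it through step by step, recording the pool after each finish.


Deadlocked set: J2, J4 and J5.
Key observation: once J6, J9, J1 finish, the pool peaks at (4, 4, 10) — and every remaining process still needs more R1 than that.
The rest can finish in the order J6, J9, J1. Check, step by step:
  pool = (2, 0, 3)
  run J6 (needs (1, 0, 3), free (2, 0, 3)); after release of (0, 1, 3) the pool is (2, 1, 6)
  run J9 (needs (1, 1, 0), free (2, 1, 6)); after release of (0, 1, 3) the pool is (2, 2, 9)
  run J1 (needs (1, 1, 5), free (2, 2, 9)); after release of (2, 2, 1) the pool is (4, 4, 10)
The blocked processes can never fit:
  blocked: J2 wants (5, 0, 0), pool (4, 4, 10) — not enough R1
  blocked: J4 wants (5, 3, 2), pool (4, 4, 10) — not enough R1
  blocked: J5 wants (5, 5, 6), pool (4, 4, 10) — not enough R1 and R2


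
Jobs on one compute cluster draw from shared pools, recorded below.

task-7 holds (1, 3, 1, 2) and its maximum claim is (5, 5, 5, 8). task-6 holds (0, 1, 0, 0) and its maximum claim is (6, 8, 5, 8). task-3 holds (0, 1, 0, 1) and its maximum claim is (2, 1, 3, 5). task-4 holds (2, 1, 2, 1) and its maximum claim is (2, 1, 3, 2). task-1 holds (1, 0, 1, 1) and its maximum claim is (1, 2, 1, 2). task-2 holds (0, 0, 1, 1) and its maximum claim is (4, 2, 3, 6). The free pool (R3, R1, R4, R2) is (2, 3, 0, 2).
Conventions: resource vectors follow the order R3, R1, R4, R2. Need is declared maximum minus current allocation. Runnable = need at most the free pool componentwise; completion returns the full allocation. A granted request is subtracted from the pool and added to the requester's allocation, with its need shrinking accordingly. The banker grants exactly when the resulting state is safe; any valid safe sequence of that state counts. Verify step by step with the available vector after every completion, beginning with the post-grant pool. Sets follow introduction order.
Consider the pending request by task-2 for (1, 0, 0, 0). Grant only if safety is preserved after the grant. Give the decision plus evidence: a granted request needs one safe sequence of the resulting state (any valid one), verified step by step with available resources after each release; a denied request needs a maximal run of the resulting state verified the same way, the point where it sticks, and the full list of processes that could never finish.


GRANT: granting preserves safety; a valid post-grant sequence is task-1, task-4, task-3, task-2, task-7, task-6.
Key observation: with (1, 3, 0, 2) left after the transfer, task-1 can run at once — the state stays safe.
Step-by-step check of the post-grant state:
  pool = (1, 3, 0, 2)
  task-1 needs (0, 2, 0, 1) <= (1, 3, 0, 2) -> finishes; pool += (1, 0, 1, 1) = (2, 3, 1, 3)
  task-4 needs (0, 0, 1, 1) <= (2, 3, 1, 3) -> finishes; pool += (2, 1, 2, 1) = (4, 4, 3, 4)
  task-3 needs (2, 0, 3, 4) <= (4, 4, 3, 4) -> finishes; pool += (0, 1, 0, 1) = (4, 5, 3, 5)
  task-2 needs (3, 2, 2, 5) <= (4, 5, 3, 5) -> finishes; pool += (1, 0, 1, 1) = (5, 5, 4, 6)
  task-7 needs (4, 2, 4, 6) <= (5, 5, 4, 6) -> finishes; pool += (1, 3, 1, 2) = (6, 8, 5, 8)
  task-6 needs (6, 7, 5, 8) <= (6, 8, 5, 8) -> finishes; pool += (0, 1, 0, 0) = (6, 9, 5, 8)


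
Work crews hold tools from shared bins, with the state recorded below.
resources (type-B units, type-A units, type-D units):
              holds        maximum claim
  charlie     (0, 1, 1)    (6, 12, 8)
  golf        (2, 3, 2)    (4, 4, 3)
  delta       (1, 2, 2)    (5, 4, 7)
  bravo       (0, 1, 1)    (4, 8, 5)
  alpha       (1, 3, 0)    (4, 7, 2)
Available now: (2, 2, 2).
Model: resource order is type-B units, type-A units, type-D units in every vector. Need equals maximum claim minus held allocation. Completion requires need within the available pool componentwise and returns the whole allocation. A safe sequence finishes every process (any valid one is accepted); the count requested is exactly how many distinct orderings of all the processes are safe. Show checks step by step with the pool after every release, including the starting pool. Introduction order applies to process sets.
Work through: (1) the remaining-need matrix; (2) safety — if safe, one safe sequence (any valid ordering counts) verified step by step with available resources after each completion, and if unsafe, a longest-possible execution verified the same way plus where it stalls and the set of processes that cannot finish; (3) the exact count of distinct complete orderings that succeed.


(1) Remaining need (order type-B units, type-A units, type-D units):
  charlie: (6, 11, 7)
  golf: (2, 1, 1)
  delta: (4, 2, 5)
  bravo: (4, 7, 4)
  alpha: (3, 4, 2)
(2) The state is SAFE; one workable sequence: golf, alpha, bravo, delta, charlie.
Key observation: golf is the earliest step where a requested resource binds exactly: need (2, 1, 1), pool (2, 2, 2) at its turn.
Step-by-step check:
  pool = (2, 2, 2)
  golf: need (2, 1, 1) fits (2, 2, 2); releases (2, 3, 2), pool now (4, 5, 4)
  alpha: need (3, 4, 2) fits (4, 5, 4); releases (1, 3, 0), pool now (5, 8, 4)
  bravo: need (4, 7, 4) fits (5, 8, 4); releases (0, 1, 1), pool now (5, 9, 5)
  delta: need (4, 2, 5) fits (5, 9, 5); releases (1, 2, 2), pool now (6, 11, 7)
  charlie: need (6, 11, 7) fits (6, 11, 7); releases (0, 1, 1), pool now (6, 12, 8)
(3) The exact count: 1 of the possible complete orderings is a safe sequence.


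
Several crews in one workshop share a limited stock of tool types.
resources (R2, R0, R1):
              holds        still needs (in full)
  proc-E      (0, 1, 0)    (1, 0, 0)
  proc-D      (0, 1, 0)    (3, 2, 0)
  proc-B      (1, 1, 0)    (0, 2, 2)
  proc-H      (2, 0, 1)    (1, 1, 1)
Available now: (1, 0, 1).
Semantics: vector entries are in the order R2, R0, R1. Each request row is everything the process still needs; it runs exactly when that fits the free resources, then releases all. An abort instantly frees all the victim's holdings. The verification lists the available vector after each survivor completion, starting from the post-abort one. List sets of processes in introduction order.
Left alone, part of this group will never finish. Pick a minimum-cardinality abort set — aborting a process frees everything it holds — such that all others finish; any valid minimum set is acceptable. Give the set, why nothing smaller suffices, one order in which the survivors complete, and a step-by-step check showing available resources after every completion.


The answer: abort proc-D.
Key observation: the returned (0, 1, 0) from proc-D is what brings proc-B — unrunnable before, under any order — into play at step 3.
No smaller set exists: with zero aborts the deadlock remains.
One survivor order: proc-H, proc-E, proc-B. Walking it through (post-abort pool first):
  pool = (1, 1, 1)
  proc-H: need (1, 1, 1) fits (1, 1, 1); releases (2, 0, 1), pool now (3, 1, 2)
  proc-E: need (1, 0, 0) fits (3, 1, 2); releases (0, 1, 0), pool now (3, 2, 2)
  proc-B: need (0, 2, 2) fits (3, 2, 2); releases (1, 1, 0), pool now (4, 3, 2)
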